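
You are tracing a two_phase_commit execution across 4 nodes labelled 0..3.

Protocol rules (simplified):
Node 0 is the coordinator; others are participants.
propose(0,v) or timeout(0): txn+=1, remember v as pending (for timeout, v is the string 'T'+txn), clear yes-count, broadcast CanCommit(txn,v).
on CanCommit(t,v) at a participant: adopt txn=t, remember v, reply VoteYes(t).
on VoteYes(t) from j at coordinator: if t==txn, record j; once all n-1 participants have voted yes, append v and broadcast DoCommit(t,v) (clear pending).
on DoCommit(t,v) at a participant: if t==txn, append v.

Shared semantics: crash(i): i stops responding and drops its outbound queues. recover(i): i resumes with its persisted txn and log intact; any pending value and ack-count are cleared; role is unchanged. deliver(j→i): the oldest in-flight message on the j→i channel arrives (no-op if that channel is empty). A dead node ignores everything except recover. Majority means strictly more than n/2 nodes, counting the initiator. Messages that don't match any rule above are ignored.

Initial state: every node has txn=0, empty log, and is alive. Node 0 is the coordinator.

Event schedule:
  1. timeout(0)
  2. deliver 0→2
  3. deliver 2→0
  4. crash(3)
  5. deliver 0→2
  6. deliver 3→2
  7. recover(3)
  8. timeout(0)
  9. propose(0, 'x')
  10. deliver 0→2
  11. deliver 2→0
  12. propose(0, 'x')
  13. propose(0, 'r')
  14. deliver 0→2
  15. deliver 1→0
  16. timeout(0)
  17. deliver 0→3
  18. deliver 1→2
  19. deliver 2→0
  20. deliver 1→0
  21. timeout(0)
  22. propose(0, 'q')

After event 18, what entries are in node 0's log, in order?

step 1 timeout(0): 0={coor,t=1,log=-}
step 2 deliver 0→2: 2={part,t=1,log=-}
step 3 deliver 2→0: —
step 4 crash(3): 3={✗part,t=0,log=-}
step 5 deliver 0→2: —
step 6 deliver 3→2: —
step 7 recover(3): 3={part,t=0,log=-}
step 8 timeout(0): 0={coor,t=2,log=-}
step 9 propose(0,'x'): 0={coor,t=3,log=-}
step 10 deliver 0→2: 2={part,t=2,log=-}
step 11 deliver 2→0: —
step 12 propose(0,'x'): 0={coor,t=4,log=-}
step 13 propose(0,'r'): 0={coor,t=5,log=-}
step 14 deliver 0→2: 2={part,t=3,log=-}
step 15 deliver 1→0: —
step 16 timeout(0): 0={coor,t=6,log=-}
step 17 deliver 0→3: 3={part,t=1,log=-}
step 18 deliver 1→2: —

empty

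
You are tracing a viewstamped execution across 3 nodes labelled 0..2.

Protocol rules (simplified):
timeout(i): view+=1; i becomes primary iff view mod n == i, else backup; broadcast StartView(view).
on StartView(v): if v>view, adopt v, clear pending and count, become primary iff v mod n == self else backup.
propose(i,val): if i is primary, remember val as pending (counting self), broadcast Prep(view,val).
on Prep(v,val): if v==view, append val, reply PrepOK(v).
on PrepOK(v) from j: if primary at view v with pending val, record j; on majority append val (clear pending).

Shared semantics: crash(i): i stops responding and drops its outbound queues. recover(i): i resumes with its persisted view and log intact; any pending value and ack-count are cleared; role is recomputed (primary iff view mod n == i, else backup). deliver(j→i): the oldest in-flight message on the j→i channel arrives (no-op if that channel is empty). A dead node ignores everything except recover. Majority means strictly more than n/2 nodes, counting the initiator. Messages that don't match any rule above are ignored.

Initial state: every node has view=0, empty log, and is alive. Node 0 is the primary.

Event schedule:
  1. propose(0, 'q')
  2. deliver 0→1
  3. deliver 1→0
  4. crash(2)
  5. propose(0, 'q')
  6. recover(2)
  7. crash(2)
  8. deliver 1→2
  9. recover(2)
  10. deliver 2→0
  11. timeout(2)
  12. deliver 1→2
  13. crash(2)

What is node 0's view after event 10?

after 1 — propose(0,'q'): ·
after 2 — deliver 0→1: n1:back/v0/[q]
after 3 — deliver 1→0: n0:prim/v0/[q]
after 4 — crash(2): n2:✗back/v0/[-]
after 5 — propose(0,'q'): ·
after 6 — recover(2): n2:back/v0/[-]
after 7 — crash(2): n2:✗back/v0/[-]
after 8 — deliver 1→2: ·
after 9 — recover(2): n2:back/v0/[-]
after 10 — deliver 2→0: ·

0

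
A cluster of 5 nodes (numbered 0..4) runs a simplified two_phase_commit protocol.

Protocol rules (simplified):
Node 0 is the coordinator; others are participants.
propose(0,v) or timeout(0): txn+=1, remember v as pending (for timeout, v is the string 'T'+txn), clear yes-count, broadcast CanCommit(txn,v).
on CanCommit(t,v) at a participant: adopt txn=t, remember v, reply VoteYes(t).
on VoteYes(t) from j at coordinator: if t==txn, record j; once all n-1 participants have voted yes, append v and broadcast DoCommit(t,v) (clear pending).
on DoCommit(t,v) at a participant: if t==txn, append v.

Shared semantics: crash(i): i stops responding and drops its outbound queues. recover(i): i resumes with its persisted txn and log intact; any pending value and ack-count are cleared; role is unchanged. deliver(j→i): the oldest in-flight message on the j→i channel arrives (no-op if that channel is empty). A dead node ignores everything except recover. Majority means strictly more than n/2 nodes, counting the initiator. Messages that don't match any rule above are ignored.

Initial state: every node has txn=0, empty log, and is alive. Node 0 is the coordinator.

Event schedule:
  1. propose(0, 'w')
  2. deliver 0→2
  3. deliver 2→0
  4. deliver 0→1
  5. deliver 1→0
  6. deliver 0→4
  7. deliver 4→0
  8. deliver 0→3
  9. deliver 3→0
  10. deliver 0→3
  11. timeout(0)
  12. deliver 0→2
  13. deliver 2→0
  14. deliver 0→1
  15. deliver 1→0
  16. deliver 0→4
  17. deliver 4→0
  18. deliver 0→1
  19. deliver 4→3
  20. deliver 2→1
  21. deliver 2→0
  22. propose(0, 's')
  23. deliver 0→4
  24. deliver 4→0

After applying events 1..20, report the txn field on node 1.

2

1. propose(0,'w'):  <0:coor t1 ->
2. deliver 0→2:  <2:part t1 ->
3. deliver 2→0:  nop
4. deliver 0→1:  <1:part t1 ->
5. deliver 1→0:  nop
6. deliver 0→4:  <4:part t1 ->
7. deliver 4→0:  nop
8. deliver 0→3:  <3:part t1 ->
9. deliver 3→0:  <0:coor t1 w>
10. deliver 0→3:  <3:part t1 w>
11. timeout(0):  <0:coor t2 w>
12. deliver 0→2:  <2:part t1 w>
13. deliver 2→0:  nop
14. deliver 0→1:  <1:part t1 w>
15. deliver 1→0:  nop
16. deliver 0→4:  <4:part t1 w>
17. deliver 4→0:  nop
18. deliver 0→1:  <1:part t2 w>
19. deliver 4→3:  nop
20. deliver 2→1:  nop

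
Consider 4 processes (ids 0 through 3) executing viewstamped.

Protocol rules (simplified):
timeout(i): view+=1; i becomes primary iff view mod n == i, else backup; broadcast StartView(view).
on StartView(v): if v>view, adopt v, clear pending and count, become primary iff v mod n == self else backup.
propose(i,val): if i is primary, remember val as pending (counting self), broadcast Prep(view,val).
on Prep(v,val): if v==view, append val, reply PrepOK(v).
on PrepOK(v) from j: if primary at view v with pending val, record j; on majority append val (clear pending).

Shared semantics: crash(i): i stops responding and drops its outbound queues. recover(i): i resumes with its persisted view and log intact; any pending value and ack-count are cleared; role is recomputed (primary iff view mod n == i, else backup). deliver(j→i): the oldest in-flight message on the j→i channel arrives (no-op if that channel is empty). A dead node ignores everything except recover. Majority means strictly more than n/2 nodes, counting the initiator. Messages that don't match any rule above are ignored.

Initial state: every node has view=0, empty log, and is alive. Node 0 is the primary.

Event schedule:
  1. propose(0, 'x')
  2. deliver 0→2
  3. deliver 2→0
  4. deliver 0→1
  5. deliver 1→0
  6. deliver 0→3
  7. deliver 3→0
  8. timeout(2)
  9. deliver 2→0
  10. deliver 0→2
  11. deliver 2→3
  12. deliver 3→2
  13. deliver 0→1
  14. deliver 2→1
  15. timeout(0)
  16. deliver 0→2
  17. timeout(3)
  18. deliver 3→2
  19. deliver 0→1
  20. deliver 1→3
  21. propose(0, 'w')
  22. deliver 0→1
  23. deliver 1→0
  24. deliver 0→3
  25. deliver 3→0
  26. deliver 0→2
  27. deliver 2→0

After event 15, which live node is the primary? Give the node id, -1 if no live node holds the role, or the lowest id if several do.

1

1. propose(0,'x'):  nop
2. deliver 0→2:  <2:back v0 x>
3. deliver 2→0:  nop
4. deliver 0→1:  <1:back v0 x>
5. deliver 1→0:  <0:prim v0 x>
6. deliver 0→3:  <3:back v0 x>
7. deliver 3→0:  nop
8. timeout(2):  <2:back v1 x>
9. deliver 2→0:  <0:back v1 x>
10. deliver 0→2:  nop
11. deliver 2→3:  <3:back v1 x>
12. deliver 3→2:  nop
13. deliver 0→1:  nop
14. deliver 2→1:  <1:prim v1 x>
15. timeout(0):  <0:back v2 x>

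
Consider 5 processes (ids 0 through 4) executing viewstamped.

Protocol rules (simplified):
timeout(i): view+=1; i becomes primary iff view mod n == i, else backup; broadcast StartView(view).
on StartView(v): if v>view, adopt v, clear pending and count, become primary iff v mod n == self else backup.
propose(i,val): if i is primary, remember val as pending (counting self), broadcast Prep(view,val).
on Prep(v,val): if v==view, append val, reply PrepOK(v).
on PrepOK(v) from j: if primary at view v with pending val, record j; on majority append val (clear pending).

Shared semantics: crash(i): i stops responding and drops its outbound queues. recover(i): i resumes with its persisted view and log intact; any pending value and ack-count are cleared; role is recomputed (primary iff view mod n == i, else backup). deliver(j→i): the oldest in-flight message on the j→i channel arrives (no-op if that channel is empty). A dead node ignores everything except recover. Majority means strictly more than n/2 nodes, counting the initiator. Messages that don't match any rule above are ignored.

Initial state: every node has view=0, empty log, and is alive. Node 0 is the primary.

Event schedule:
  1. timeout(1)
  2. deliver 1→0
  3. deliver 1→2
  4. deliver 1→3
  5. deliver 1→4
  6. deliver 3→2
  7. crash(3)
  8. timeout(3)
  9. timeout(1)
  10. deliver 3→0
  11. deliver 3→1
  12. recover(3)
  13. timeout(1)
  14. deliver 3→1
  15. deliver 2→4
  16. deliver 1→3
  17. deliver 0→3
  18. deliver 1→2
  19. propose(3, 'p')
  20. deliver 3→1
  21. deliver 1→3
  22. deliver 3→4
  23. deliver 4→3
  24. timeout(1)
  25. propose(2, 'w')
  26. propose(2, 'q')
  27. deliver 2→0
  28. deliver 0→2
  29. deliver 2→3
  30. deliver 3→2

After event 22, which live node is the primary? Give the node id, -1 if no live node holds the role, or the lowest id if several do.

2

after 1 — timeout(1): n1:prim/v1/[-]
after 2 — deliver 1→0: n0:back/v1/[-]
after 3 — deliver 1→2: n2:back/v1/[-]
after 4 — deliver 1→3: n3:back/v1/[-]
after 5 — deliver 1→4: n4:back/v1/[-]
after 6 — deliver 3→2: ·
after 7 — crash(3): n3:✗back/v1/[-]
after 8 — timeout(3): ·
after 9 — timeout(1): n1:back/v2/[-]
after 10 — deliver 3→0: ·
after 11 — deliver 3→1: ·
after 12 — recover(3): n3:back/v1/[-]
after 13 — timeout(1): n1:back/v3/[-]
after 14 — deliver 3→1: ·
after 15 — deliver 2→4: ·
after 16 — deliver 1→3: n3:back/v2/[-]
after 17 — deliver 0→3: ·
after 18 — deliver 1→2: n2:prim/v2/[-]
after 19 — propose(3,'p'): ·
after 20 — deliver 3→1: ·
after 21 — deliver 1→3: n3:prim/v3/[-]
after 22 — deliver 3→4: ·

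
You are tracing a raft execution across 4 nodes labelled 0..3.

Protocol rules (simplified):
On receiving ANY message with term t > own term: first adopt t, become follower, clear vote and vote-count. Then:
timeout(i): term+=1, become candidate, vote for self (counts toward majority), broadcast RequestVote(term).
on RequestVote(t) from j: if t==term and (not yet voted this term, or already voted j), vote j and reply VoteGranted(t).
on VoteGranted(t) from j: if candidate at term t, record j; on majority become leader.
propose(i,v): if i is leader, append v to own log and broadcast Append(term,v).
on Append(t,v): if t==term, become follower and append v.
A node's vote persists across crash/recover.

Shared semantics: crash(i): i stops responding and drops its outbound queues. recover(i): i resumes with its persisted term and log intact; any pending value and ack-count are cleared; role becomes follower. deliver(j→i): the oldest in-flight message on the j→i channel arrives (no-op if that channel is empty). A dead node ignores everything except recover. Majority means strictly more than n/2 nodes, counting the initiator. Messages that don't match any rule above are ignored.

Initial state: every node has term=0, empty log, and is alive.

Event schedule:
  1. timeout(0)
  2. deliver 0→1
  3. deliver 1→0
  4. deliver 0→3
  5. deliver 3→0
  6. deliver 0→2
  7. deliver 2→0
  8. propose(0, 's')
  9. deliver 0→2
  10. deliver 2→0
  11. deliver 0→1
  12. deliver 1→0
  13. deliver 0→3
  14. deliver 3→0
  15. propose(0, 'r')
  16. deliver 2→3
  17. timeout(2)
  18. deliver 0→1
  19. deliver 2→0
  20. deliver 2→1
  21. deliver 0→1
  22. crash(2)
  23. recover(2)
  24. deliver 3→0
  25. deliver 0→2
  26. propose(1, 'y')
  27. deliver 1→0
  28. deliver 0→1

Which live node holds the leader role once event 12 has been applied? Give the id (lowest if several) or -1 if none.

1. timeout(0):  <0:cand t1 ->
2. deliver 0→1:  <1:foll t1 ->
3. deliver 1→0:  nop
4. deliver 0→3:  <3:foll t1 ->
5. deliver 3→0:  <0:lead t1 ->
6. deliver 0→2:  <2:foll t1 ->
7. deliver 2→0:  nop
8. propose(0,'s'):  <0:lead t1 s>
9. deliver 0→2:  <2:foll t1 s>
10. deliver 2→0:  nop
11. deliver 0→1:  <1:foll t1 s>
12. deliver 1→0:  nop

0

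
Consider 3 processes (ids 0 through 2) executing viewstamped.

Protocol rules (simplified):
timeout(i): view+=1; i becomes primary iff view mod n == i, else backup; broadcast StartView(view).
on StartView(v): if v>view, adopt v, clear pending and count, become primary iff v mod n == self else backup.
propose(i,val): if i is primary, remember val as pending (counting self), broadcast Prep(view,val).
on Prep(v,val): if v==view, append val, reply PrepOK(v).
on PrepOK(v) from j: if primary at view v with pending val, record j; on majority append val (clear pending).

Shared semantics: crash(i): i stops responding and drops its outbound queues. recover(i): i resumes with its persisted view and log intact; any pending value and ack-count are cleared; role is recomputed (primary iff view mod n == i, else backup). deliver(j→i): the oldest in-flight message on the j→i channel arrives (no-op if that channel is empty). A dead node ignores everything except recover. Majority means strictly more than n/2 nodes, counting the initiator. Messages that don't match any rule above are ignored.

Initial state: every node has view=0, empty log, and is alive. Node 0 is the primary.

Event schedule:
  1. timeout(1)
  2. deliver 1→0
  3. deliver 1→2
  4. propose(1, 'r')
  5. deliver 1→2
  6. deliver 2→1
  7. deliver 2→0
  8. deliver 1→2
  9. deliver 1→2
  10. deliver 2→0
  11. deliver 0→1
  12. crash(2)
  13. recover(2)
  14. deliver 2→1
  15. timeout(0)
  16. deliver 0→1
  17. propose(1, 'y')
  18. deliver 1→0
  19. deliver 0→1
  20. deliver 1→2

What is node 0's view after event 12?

1

after 1 — timeout(1): n1:prim/v1/[-]
after 2 — deliver 1→0: n0:back/v1/[-]
after 3 — deliver 1→2: n2:back/v1/[-]
after 4 — propose(1,'r'): ·
after 5 — deliver 1→2: n2:back/v1/[r]
after 6 — deliver 2→1: n1:prim/v1/[r]
after 7 — deliver 2→0: ·
after 8 — deliver 1→2: ·
after 9 — deliver 1→2: ·
after 10 — deliver 2→0: ·
after 11 — deliver 0→1: ·
after 12 — crash(2): n2:✗back/v1/[r]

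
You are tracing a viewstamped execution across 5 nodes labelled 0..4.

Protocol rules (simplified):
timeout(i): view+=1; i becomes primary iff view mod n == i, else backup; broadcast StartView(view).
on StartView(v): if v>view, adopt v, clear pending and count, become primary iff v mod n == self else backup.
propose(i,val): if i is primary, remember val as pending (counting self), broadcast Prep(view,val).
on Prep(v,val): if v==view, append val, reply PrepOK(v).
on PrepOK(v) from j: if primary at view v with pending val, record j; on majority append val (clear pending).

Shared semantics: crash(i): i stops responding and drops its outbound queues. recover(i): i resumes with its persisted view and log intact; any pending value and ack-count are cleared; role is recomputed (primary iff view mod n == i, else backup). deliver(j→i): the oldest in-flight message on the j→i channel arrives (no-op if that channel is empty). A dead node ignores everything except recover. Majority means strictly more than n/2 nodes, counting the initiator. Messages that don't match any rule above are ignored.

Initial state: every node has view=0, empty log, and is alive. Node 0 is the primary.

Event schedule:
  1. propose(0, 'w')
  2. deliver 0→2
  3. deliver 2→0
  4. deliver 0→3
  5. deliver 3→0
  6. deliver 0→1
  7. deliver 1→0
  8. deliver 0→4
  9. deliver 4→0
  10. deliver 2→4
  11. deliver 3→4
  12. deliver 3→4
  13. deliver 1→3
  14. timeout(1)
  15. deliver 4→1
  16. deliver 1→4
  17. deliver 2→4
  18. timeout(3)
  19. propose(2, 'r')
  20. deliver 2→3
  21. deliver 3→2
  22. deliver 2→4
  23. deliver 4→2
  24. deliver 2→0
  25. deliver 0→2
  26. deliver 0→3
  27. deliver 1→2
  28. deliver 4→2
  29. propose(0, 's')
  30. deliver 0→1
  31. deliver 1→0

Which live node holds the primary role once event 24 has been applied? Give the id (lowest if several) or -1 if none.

[1] propose(0,'w') → ∅
[2] deliver 0→2 → N2(back v0 [w])
[3] deliver 2→0 → ∅
[4] deliver 0→3 → N3(back v0 [w])
[5] deliver 3→0 → N0(prim v0 [w])
[6] deliver 0→1 → N1(back v0 [w])
[7] deliver 1→0 → ∅
[8] deliver 0→4 → N4(back v0 [w])
[9] deliver 4→0 → ∅
[10] deliver 2→4 → ∅
[11] deliver 3→4 → ∅
[12] deliver 3→4 → ∅
[13] deliver 1→3 → ∅
[14] timeout(1) → N1(prim v1 [w])
[15] deliver 4→1 → ∅
[16] deliver 1→4 → N4(back v1 [w])
[17] deliver 2→4 → ∅
[18] timeout(3) → N3(back v1 [w])
[19] propose(2,'r') → ∅
[20] deliver 2→3 → ∅
[21] deliver 3→2 → N2(back v1 [w])
[22] deliver 2→4 → ∅
[23] deliver 4→2 → ∅
[24] deliver 2→0 → ∅

0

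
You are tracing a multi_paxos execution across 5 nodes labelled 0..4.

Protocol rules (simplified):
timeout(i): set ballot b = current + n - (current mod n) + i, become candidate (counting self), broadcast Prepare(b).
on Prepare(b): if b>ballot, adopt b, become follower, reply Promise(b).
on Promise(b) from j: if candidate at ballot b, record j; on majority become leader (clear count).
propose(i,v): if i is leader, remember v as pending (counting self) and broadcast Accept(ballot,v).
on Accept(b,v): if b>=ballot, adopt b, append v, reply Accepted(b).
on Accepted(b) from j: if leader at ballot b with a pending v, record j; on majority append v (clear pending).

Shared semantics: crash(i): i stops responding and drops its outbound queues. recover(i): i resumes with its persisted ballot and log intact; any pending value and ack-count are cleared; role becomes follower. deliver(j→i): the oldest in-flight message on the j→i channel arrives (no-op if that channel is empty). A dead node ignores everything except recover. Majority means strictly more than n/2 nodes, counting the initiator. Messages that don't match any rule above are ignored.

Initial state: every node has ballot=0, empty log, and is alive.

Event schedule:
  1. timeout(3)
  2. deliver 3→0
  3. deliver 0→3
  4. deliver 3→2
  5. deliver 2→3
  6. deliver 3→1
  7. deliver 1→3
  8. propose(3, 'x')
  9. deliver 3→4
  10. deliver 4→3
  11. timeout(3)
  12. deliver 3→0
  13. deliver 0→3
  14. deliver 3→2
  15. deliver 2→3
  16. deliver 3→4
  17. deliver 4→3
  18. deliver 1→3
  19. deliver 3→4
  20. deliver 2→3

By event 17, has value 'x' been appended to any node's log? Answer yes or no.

e1 timeout(3): 3[cand,b=8,-]
e2 deliver 3→0: 0[foll,b=8,-]
e3 deliver 0→3: ·
e4 deliver 3→2: 2[foll,b=8,-]
e5 deliver 2→3: 3[lead,b=8,-]
e6 deliver 3→1: 1[foll,b=8,-]
e7 deliver 1→3: ·
e8 propose(3,'x'): ·
e9 deliver 3→4: 4[foll,b=8,-]
e10 deliver 4→3: ·
e11 timeout(3): 3[cand,b=13,-]
e12 deliver 3→0: 0[foll,b=8,x]
e13 deliver 0→3: ·
e14 deliver 3→2: 2[foll,b=8,x]
e15 deliver 2→3: ·
e16 deliver 3→4: 4[foll,b=8,x]
e17 deliver 4→3: ·

yes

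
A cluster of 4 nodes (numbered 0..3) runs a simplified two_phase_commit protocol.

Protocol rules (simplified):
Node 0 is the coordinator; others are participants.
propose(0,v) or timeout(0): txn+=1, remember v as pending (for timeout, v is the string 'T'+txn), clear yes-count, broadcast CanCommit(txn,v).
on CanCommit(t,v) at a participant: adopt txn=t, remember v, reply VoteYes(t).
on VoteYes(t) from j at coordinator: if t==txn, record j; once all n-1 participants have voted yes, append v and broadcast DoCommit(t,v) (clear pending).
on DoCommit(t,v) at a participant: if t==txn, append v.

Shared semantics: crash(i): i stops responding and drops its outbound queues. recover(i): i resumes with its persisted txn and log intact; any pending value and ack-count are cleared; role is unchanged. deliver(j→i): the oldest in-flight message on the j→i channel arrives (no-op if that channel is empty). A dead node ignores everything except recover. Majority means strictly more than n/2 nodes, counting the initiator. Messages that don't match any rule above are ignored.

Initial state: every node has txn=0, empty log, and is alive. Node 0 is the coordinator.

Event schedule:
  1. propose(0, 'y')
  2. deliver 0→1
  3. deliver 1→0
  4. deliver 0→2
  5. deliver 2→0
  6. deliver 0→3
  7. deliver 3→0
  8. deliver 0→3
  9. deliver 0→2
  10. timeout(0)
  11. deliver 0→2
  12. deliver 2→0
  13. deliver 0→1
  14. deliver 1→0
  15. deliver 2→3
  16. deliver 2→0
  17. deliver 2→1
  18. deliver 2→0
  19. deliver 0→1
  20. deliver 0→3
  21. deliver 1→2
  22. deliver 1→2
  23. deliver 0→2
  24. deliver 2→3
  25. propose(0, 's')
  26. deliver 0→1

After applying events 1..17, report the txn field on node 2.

[1] propose(0,'y') → N0(coor t1 [-])
[2] deliver 0→1 → N1(part t1 [-])
[3] deliver 1→0 → ∅
[4] deliver 0→2 → N2(part t1 [-])
[5] deliver 2→0 → ∅
[6] deliver 0→3 → N3(part t1 [-])
[7] deliver 3→0 → N0(coor t1 [y])
[8] deliver 0→3 → N3(part t1 [y])
[9] deliver 0→2 → N2(part t1 [y])
[10] timeout(0) → N0(coor t2 [y])
[11] deliver 0→2 → N2(part t2 [y])
[12] deliver 2→0 → ∅
[13] deliver 0→1 → N1(part t1 [y])
[14] deliver 1→0 → ∅
[15] deliver 2→3 → ∅
[16] deliver 2→0 → ∅
[17] deliver 2→1 → ∅

2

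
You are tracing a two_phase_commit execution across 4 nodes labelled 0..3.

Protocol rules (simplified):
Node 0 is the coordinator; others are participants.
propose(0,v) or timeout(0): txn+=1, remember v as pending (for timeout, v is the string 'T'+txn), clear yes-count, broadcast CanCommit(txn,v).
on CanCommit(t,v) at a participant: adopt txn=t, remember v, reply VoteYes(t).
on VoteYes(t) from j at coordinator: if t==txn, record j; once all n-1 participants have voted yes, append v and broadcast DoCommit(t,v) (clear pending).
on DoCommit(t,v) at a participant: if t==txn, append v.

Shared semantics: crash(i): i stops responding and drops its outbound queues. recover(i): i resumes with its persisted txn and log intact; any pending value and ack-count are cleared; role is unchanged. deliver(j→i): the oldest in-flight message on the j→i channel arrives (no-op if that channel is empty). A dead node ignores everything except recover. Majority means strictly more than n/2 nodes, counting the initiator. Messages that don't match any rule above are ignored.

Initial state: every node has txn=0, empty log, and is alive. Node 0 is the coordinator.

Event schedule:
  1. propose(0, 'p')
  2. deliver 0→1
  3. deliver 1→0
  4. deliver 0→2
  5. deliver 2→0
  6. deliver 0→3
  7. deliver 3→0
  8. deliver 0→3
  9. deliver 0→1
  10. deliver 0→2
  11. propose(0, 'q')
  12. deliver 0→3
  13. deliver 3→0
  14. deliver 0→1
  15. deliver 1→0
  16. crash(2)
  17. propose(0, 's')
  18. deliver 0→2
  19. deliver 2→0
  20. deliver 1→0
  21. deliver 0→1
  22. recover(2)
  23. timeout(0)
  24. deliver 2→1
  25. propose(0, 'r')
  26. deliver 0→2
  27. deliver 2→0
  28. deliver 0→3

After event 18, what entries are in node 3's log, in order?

[1] propose(0,'p') → N0(coor t1 [-])
[2] deliver 0→1 → N1(part t1 [-])
[3] deliver 1→0 → ∅
[4] deliver 0→2 → N2(part t1 [-])
[5] deliver 2→0 → ∅
[6] deliver 0→3 → N3(part t1 [-])
[7] deliver 3→0 → N0(coor t1 [p])
[8] deliver 0→3 → N3(part t1 [p])
[9] deliver 0→1 → N1(part t1 [p])
[10] deliver 0→2 → N2(part t1 [p])
[11] propose(0,'q') → N0(coor t2 [p])
[12] deliver 0→3 → N3(part t2 [p])
[13] deliver 3→0 → ∅
[14] deliver 0→1 → N1(part t2 [p])
[15] deliver 1→0 → ∅
[16] crash(2) → N2(✗part t1 [p])
[17] propose(0,'s') → N0(coor t3 [p])
[18] deliver 0→2 → ∅

p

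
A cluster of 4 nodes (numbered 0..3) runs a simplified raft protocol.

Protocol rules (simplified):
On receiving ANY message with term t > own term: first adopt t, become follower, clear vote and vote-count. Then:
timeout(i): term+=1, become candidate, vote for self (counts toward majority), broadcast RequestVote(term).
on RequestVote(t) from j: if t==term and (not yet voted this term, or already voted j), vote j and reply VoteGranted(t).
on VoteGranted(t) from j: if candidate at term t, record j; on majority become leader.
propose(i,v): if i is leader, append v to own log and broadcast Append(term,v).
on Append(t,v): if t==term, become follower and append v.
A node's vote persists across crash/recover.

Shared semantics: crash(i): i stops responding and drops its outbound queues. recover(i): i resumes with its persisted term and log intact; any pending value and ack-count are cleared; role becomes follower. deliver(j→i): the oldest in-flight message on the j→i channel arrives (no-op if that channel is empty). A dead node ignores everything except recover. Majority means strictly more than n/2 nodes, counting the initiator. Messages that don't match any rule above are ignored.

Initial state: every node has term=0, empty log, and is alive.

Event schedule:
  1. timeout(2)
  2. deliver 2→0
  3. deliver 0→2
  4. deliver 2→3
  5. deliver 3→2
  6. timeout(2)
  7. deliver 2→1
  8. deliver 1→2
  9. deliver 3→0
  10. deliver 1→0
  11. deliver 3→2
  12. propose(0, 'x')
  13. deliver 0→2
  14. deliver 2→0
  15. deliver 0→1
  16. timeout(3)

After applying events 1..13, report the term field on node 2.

step 1 timeout(2): 2={cand,t=1,log=-}
step 2 deliver 2→0: 0={foll,t=1,log=-}
step 3 deliver 0→2: —
step 4 deliver 2→3: 3={foll,t=1,log=-}
step 5 deliver 3→2: 2={lead,t=1,log=-}
step 6 timeout(2): 2={cand,t=2,log=-}
step 7 deliver 2→1: 1={foll,t=1,log=-}
step 8 deliver 1→2: —
step 9 deliver 3→0: —
step 10 deliver 1→0: —
step 11 deliver 3→2: —
step 12 propose(0,'x'): —
step 13 deliver 0→2: —

2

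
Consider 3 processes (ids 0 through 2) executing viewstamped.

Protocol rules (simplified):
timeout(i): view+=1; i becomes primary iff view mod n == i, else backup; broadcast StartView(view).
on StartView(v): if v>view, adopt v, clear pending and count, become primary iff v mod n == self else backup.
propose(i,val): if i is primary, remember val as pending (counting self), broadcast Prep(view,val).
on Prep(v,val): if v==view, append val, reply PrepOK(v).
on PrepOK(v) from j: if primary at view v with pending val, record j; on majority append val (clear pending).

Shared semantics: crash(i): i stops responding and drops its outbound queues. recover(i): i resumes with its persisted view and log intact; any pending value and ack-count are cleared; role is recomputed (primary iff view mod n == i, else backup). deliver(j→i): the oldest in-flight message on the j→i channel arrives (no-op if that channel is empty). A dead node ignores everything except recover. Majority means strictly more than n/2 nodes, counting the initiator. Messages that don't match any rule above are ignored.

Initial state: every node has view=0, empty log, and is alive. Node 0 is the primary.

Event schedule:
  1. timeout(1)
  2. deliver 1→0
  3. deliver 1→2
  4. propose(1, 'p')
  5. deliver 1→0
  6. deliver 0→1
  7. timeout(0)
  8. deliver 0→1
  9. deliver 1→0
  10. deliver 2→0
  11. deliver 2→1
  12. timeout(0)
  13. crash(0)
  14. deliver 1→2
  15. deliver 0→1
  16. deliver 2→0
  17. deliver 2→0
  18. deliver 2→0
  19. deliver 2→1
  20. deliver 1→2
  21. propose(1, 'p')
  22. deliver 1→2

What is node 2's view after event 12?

1

e1 timeout(1): 1[prim,v=1,-]
e2 deliver 1→0: 0[back,v=1,-]
e3 deliver 1→2: 2[back,v=1,-]
e4 propose(1,'p'): ·
e5 deliver 1→0: 0[back,v=1,p]
e6 deliver 0→1: 1[prim,v=1,p]
e7 timeout(0): 0[back,v=2,p]
e8 deliver 0→1: 1[back,v=2,p]
e9 deliver 1→0: ·
e10 deliver 2→0: ·
e11 deliver 2→1: ·
e12 timeout(0): 0[prim,v=3,p]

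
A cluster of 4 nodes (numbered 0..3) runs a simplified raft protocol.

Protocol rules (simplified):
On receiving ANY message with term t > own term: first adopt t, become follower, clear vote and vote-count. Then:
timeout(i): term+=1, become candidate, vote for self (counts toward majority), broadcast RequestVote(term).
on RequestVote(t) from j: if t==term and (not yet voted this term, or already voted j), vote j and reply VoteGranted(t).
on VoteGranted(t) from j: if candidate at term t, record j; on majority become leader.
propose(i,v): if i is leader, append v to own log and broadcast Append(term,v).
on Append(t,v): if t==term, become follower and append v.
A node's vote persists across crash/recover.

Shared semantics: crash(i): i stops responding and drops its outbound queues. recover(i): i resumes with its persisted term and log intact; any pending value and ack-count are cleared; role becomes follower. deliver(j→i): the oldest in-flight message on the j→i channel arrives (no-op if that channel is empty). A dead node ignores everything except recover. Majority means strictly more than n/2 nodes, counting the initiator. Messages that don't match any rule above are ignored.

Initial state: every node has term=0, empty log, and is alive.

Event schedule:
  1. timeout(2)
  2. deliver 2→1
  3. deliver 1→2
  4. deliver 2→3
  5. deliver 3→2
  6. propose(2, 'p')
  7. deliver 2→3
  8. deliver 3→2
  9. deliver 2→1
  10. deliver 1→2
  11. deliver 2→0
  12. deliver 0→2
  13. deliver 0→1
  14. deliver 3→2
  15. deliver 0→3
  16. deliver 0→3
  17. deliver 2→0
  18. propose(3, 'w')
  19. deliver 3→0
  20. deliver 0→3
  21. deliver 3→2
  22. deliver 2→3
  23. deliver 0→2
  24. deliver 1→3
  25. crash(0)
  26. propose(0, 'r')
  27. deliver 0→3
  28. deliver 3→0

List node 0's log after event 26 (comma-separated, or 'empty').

p

[1] timeout(2) → N2(cand t1 [-])
[2] deliver 2→1 → N1(foll t1 [-])
[3] deliver 1→2 → ∅
[4] deliver 2→3 → N3(foll t1 [-])
[5] deliver 3→2 → N2(lead t1 [-])
[6] propose(2,'p') → N2(lead t1 [p])
[7] deliver 2→3 → N3(foll t1 [p])
[8] deliver 3→2 → ∅
[9] deliver 2→1 → N1(foll t1 [p])
[10] deliver 1→2 → ∅
[11] deliver 2→0 → N0(foll t1 [-])
[12] deliver 0→2 → ∅
[13] deliver 0→1 → ∅
[14] deliver 3→2 → ∅
[15] deliver 0→3 → ∅
[16] deliver 0→3 → ∅
[17] deliver 2→0 → N0(foll t1 [p])
[18] propose(3,'w') → ∅
[19] deliver 3→0 → ∅
[20] deliver 0→3 → ∅
[21] deliver 3→2 → ∅
[22] deliver 2→3 → ∅
[23] deliver 0→2 → ∅
[24] deliver 1→3 → ∅
[25] crash(0) → N0(✗foll t1 [p])
[26] propose(0,'r') → ∅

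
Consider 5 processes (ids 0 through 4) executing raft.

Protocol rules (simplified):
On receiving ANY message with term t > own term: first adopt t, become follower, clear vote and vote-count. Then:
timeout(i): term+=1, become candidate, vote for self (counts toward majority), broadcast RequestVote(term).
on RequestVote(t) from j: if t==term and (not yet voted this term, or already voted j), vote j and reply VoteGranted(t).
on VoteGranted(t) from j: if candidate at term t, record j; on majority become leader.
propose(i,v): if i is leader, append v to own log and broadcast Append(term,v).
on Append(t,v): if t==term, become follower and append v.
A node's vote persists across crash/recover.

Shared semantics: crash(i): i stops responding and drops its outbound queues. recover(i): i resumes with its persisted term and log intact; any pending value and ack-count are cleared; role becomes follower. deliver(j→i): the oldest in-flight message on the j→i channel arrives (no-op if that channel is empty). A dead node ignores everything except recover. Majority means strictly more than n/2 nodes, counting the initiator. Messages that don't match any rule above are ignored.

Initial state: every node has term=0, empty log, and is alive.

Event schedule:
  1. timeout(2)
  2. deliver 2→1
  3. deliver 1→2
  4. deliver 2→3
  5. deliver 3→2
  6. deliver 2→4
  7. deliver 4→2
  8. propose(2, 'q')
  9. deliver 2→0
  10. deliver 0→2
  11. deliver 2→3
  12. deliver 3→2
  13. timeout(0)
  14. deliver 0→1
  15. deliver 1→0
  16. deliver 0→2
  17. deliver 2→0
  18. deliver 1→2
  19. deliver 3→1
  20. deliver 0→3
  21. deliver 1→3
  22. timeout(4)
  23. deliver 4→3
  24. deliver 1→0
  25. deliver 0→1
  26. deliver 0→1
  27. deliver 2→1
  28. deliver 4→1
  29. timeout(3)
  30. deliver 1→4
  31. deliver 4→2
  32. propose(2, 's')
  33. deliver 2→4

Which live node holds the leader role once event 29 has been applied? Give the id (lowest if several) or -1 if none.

[1] timeout(2) → N2(cand t1 [-])
[2] deliver 2→1 → N1(foll t1 [-])
[3] deliver 1→2 → ∅
[4] deliver 2→3 → N3(foll t1 [-])
[5] deliver 3→2 → N2(lead t1 [-])
[6] deliver 2→4 → N4(foll t1 [-])
[7] deliver 4→2 → ∅
[8] propose(2,'q') → N2(lead t1 [q])
[9] deliver 2→0 → N0(foll t1 [-])
[10] deliver 0→2 → ∅
[11] deliver 2→3 → N3(foll t1 [q])
[12] deliver 3→2 → ∅
[13] timeout(0) → N0(cand t2 [-])
[14] deliver 0→1 → N1(foll t2 [-])
[15] deliver 1→0 → ∅
[16] deliver 0→2 → N2(foll t2 [q])
[17] deliver 2→0 → ∅
[18] deliver 1→2 → ∅
[19] deliver 3→1 → ∅
[20] deliver 0→3 → N3(foll t2 [q])
[21] deliver 1→3 → ∅
[22] timeout(4) → N4(cand t2 [-])
[23] deliver 4→3 → ∅
[24] deliver 1→0 → ∅
[25] deliver 0→1 → ∅
[26] deliver 0→1 → ∅
[27] deliver 2→1 → ∅
[28] deliver 4→1 → ∅
[29] timeout(3) → N3(cand t3 [q])

-1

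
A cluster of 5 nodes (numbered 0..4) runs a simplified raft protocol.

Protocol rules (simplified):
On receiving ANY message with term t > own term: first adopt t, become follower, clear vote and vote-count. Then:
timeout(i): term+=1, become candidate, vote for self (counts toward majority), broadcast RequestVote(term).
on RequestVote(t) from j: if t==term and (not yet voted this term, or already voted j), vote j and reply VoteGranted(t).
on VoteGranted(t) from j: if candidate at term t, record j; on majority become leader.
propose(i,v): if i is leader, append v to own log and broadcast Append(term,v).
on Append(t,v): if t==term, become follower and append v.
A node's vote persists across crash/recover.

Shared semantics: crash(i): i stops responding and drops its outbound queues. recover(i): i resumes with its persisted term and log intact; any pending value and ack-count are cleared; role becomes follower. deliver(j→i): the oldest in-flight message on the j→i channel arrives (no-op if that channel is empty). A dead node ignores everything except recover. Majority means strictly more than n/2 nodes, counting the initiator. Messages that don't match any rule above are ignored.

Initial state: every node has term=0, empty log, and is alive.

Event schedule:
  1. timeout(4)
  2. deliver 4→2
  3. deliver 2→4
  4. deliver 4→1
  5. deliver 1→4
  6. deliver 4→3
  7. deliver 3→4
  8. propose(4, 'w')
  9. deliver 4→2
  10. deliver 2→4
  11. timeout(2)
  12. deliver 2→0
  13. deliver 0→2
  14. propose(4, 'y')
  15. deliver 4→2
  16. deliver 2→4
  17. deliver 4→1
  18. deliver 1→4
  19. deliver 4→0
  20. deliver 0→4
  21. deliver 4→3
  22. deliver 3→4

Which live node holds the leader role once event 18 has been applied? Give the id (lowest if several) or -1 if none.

step 1 timeout(4): 4={cand,t=1,log=-}
step 2 deliver 4→2: 2={foll,t=1,log=-}
step 3 deliver 2→4: —
step 4 deliver 4→1: 1={foll,t=1,log=-}
step 5 deliver 1→4: 4={lead,t=1,log=-}
step 6 deliver 4→3: 3={foll,t=1,log=-}
step 7 deliver 3→4: —
step 8 propose(4,'w'): 4={lead,t=1,log=w}
step 9 deliver 4→2: 2={foll,t=1,log=w}
step 10 deliver 2→4: —
step 11 timeout(2): 2={cand,t=2,log=w}
step 12 deliver 2→0: 0={foll,t=2,log=-}
step 13 deliver 0→2: —
step 14 propose(4,'y'): 4={lead,t=1,log=w,y}
step 15 deliver 4→2: —
step 16 deliver 2→4: 4={foll,t=2,log=w,y}
step 17 deliver 4→1: 1={foll,t=1,log=w}
step 18 deliver 1→4: —

-1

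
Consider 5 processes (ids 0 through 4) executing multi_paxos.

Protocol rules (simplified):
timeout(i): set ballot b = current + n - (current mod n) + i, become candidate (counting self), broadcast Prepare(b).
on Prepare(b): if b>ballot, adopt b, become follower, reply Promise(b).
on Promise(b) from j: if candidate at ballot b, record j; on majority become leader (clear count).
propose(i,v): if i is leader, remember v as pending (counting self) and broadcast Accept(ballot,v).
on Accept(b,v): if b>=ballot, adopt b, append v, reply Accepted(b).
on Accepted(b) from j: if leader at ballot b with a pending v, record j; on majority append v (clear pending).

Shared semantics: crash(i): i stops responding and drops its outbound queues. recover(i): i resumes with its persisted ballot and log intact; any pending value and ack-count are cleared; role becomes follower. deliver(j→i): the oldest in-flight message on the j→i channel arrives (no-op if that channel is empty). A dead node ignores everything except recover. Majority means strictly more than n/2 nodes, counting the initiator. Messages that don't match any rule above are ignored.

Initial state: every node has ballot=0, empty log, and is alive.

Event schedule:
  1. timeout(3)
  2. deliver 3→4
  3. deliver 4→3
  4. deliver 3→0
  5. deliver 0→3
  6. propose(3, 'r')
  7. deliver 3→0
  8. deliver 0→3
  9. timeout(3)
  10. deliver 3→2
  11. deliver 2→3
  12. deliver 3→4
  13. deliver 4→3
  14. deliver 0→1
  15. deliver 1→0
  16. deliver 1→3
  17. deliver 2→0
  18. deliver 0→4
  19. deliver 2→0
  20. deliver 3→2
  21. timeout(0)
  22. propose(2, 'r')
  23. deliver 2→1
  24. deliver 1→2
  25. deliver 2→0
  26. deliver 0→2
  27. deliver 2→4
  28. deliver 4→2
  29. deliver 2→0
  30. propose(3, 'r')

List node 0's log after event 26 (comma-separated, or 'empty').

after 1 — timeout(3): n3:cand/b8/[-]
after 2 — deliver 3→4: n4:foll/b8/[-]
after 3 — deliver 4→3: ·
after 4 — deliver 3→0: n0:foll/b8/[-]
after 5 — deliver 0→3: n3:lead/b8/[-]
after 6 — propose(3,'r'): ·
after 7 — deliver 3→0: n0:foll/b8/[r]
after 8 — deliver 0→3: ·
after 9 — timeout(3): n3:cand/b13/[-]
after 10 — deliver 3→2: n2:foll/b8/[-]
after 11 — deliver 2→3: ·
after 12 — deliver 3→4: n4:foll/b8/[r]
after 13 — deliver 4→3: ·
after 14 — deliver 0→1: ·
after 15 — deliver 1→0: ·
after 16 — deliver 1→3: ·
after 17 — deliver 2→0: ·
after 18 — deliver 0→4: ·
after 19 — deliver 2→0: ·
after 20 — deliver 3→2: n2:foll/b8/[r]
after 21 — timeout(0): n0:cand/b10/[r]
after 22 — propose(2,'r'): ·
after 23 — deliver 2→1: ·
after 24 — deliver 1→2: ·
after 25 — deliver 2→0: ·
after 26 — deliver 0→2: n2:foll/b10/[r]

r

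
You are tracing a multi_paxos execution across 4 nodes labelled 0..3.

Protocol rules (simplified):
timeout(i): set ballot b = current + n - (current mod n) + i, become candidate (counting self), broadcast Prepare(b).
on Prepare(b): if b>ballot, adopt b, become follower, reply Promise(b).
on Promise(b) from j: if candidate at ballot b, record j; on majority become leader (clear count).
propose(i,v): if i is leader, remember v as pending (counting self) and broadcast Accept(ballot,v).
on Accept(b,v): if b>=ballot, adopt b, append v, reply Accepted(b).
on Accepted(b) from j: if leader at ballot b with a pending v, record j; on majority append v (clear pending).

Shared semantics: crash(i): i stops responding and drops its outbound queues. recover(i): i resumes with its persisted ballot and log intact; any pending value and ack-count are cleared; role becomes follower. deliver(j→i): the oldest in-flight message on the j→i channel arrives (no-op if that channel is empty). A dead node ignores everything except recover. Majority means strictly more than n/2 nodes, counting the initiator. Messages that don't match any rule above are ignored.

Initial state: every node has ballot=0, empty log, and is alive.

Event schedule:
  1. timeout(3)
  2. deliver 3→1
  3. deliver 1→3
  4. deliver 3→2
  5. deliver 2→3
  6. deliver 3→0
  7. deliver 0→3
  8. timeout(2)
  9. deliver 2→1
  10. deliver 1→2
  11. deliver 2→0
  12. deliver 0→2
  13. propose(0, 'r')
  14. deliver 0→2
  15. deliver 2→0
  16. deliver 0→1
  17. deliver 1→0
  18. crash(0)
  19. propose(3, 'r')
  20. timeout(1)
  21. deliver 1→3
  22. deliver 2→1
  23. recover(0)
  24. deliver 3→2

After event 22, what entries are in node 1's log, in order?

after 1 — timeout(3): n3:cand/b7/[-]
after 2 — deliver 3→1: n1:foll/b7/[-]
after 3 — deliver 1→3: ·
after 4 — deliver 3→2: n2:foll/b7/[-]
after 5 — deliver 2→3: n3:lead/b7/[-]
after 6 — deliver 3→0: n0:foll/b7/[-]
after 7 — deliver 0→3: ·
after 8 — timeout(2): n2:cand/b10/[-]
after 9 — deliver 2→1: n1:foll/b10/[-]
after 10 — deliver 1→2: ·
after 11 — deliver 2→0: n0:foll/b10/[-]
after 12 — deliver 0→2: n2:lead/b10/[-]
after 13 — propose(0,'r'): ·
after 14 — deliver 0→2: ·
after 15 — deliver 2→0: ·
after 16 — deliver 0→1: ·
after 17 — deliver 1→0: ·
after 18 — crash(0): n0:✗foll/b10/[-]
after 19 — propose(3,'r'): ·
after 20 — timeout(1): n1:cand/b13/[-]
after 21 — deliver 1→3: n3:foll/b13/[-]
after 22 — deliver 2→1: ·

empty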